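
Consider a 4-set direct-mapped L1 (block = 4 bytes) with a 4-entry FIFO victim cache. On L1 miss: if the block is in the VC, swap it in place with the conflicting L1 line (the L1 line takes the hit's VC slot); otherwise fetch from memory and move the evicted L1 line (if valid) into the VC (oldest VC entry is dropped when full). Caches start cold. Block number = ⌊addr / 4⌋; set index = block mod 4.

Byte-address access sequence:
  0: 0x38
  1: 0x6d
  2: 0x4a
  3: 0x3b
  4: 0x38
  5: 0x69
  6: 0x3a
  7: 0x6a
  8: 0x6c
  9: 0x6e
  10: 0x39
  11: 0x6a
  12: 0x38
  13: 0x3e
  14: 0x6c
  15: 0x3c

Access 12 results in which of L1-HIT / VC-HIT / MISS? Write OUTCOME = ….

OUTCOME = VC-HIT

#0 0x38→b14/s2 MISS; vc=[]
#1 0x6d→b27/s3 MISS; vc=[]
#2 0x4a→b18/s2 MISS; vc=[14]
#3 0x3b→b14/s2 VC-HIT; vc=[18]
#4 0x38→b14/s2 L1-HIT; vc=[18]
#5 0x69→b26/s2 MISS; vc=[18,14]
#6 0x3a→b14/s2 VC-HIT; vc=[18,26]
#7 0x6a→b26/s2 VC-HIT; vc=[18,14]
#8 0x6c→b27/s3 L1-HIT; vc=[18,14]
#9 0x6e→b27/s3 L1-HIT; vc=[18,14]
#10 0x39→b14/s2 VC-HIT; vc=[18,26]
#11 0x6a→b26/s2 VC-HIT; vc=[18,14]
#12 0x38→b14/s2 VC-HIT; vc=[18,26]
#13 0x3e→b15/s3 MISS; vc=[18,26,27]
#14 0x6c→b27/s3 VC-HIT; vc=[18,26,15]
#15 0x3c→b15/s3 VC-HIT; vc=[18,26,27]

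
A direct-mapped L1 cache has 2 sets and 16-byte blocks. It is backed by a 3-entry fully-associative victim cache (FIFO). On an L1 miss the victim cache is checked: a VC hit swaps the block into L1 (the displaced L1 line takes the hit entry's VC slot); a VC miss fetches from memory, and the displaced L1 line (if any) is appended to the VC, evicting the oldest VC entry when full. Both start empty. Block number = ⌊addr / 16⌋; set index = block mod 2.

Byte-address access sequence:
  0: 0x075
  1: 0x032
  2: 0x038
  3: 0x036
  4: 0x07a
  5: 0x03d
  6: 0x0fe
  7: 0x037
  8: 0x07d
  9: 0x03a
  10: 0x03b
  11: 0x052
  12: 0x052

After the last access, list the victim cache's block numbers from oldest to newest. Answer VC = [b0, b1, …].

VC = [7, 15, 3]

0: 0x75 (blk 7, set 1) → MISS  vc=[]
1: 0x32 (blk 3, set 1) → MISS  vc=[7]
2: 0x38 (blk 3, set 1) → L1-HIT  vc=[7]
3: 0x36 (blk 3, set 1) → L1-HIT  vc=[7]
4: 0x7a (blk 7, set 1) → VC-HIT  vc=[3]
5: 0x3d (blk 3, set 1) → VC-HIT  vc=[7]
6: 0xfe (blk 15, set 1) → MISS  vc=[7, 3]
7: 0x37 (blk 3, set 1) → VC-HIT  vc=[7, 15]
8: 0x7d (blk 7, set 1) → VC-HIT  vc=[3, 15]
9: 0x3a (blk 3, set 1) → VC-HIT  vc=[7, 15]
10: 0x3b (blk 3, set 1) → L1-HIT  vc=[7, 15]
11: 0x52 (blk 5, set 1) → MISS  vc=[7, 15, 3]
12: 0x52 (blk 5, set 1) → L1-HIT  vc=[7, 15, 3]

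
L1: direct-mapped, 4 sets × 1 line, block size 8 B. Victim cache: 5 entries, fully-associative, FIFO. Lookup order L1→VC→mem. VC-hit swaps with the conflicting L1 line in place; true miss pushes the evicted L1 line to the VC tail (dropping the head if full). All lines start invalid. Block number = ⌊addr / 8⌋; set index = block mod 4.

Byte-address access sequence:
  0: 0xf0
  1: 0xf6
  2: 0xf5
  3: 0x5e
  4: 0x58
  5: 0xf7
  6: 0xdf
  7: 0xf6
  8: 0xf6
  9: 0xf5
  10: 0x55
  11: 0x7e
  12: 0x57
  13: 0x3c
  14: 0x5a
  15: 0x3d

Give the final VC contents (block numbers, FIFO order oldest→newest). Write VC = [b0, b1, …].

0: 0xf0 (blk 30, set 2) → MISS  vc=[]
1: 0xf6 (blk 30, set 2) → L1-HIT  vc=[]
2: 0xf5 (blk 30, set 2) → L1-HIT  vc=[]
3: 0x5e (blk 11, set 3) → MISS  vc=[]
4: 0x58 (blk 11, set 3) → L1-HIT  vc=[]
5: 0xf7 (blk 30, set 2) → L1-HIT  vc=[]
6: 0xdf (blk 27, set 3) → MISS  vc=[11]
7: 0xf6 (blk 30, set 2) → L1-HIT  vc=[11]
8: 0xf6 (blk 30, set 2) → L1-HIT  vc=[11]
9: 0xf5 (blk 30, set 2) → L1-HIT  vc=[11]
10: 0x55 (blk 10, set 2) → MISS  vc=[11, 30]
11: 0x7e (blk 15, set 3) → MISS  vc=[11, 30, 27]
12: 0x57 (blk 10, set 2) → L1-HIT  vc=[11, 30, 27]
13: 0x3c (blk 7, set 3) → MISS  vc=[11, 30, 27, 15]
14: 0x5a (blk 11, set 3) → VC-HIT  vc=[7, 30, 27, 15]
15: 0x3d (blk 7, set 3) → VC-HIT  vc=[11, 30, 27, 15]

VC = [11, 30, 27, 15]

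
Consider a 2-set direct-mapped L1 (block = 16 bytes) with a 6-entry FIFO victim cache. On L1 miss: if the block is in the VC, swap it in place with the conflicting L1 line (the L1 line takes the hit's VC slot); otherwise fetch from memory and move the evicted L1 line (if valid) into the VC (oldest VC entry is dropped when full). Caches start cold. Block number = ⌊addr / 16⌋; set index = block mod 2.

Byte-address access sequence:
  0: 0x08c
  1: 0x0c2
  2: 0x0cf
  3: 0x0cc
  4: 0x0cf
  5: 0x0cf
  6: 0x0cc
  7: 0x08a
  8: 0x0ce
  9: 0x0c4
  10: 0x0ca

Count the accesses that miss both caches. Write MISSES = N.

#0 0x8c→b8/s0 MISS; vc=[]
#1 0xc2→b12/s0 MISS; vc=[8]
#2 0xcf→b12/s0 L1-HIT; vc=[8]
#3 0xcc→b12/s0 L1-HIT; vc=[8]
#4 0xcf→b12/s0 L1-HIT; vc=[8]
#5 0xcf→b12/s0 L1-HIT; vc=[8]
#6 0xcc→b12/s0 L1-HIT; vc=[8]
#7 0x8a→b8/s0 VC-HIT; vc=[12]
#8 0xce→b12/s0 VC-HIT; vc=[8]
#9 0xc4→b12/s0 L1-HIT; vc=[8]
#10 0xca→b12/s0 L1-HIT; vc=[8]

MISSES = 2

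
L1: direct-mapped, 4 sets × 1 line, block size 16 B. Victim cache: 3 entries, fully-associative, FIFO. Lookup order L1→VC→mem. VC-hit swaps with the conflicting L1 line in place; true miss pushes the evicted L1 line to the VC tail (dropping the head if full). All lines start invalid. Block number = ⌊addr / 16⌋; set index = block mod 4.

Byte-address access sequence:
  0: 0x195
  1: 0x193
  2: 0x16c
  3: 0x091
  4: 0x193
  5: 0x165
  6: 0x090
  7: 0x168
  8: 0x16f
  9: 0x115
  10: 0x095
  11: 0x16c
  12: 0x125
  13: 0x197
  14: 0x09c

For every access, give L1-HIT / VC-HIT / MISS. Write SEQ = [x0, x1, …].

SEQ = [MISS, L1-HIT, MISS, MISS, VC-HIT, L1-HIT, VC-HIT, L1-HIT, L1-HIT, MISS, VC-HIT, L1-HIT, MISS, VC-HIT, VC-HIT]

0: 0x195 (blk 25, set 1) → MISS  vc=[]
1: 0x193 (blk 25, set 1) → L1-HIT  vc=[]
2: 0x16c (blk 22, set 2) → MISS  vc=[]
3: 0x91 (blk 9, set 1) → MISS  vc=[25]
4: 0x193 (blk 25, set 1) → VC-HIT  vc=[9]
5: 0x165 (blk 22, set 2) → L1-HIT  vc=[9]
6: 0x90 (blk 9, set 1) → VC-HIT  vc=[25]
7: 0x168 (blk 22, set 2) → L1-HIT  vc=[25]
8: 0x16f (blk 22, set 2) → L1-HIT  vc=[25]
9: 0x115 (blk 17, set 1) → MISS  vc=[25, 9]
10: 0x95 (blk 9, set 1) → VC-HIT  vc=[25, 17]
11: 0x16c (blk 22, set 2) → L1-HIT  vc=[25, 17]
12: 0x125 (blk 18, set 2) → MISS  vc=[25, 17, 22]
13: 0x197 (blk 25, set 1) → VC-HIT  vc=[9, 17, 22]
14: 0x9c (blk 9, set 1) → VC-HIT  vc=[25, 17, 22]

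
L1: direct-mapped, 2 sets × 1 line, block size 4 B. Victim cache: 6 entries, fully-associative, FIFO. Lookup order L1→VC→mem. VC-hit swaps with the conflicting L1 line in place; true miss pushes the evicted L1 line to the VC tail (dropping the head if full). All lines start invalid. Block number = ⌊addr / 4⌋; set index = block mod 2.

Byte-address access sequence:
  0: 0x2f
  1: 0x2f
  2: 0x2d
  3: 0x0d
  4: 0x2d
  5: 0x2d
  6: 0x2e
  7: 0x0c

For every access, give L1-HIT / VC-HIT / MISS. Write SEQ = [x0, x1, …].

SEQ = [MISS, L1-HIT, L1-HIT, MISS, VC-HIT, L1-HIT, L1-HIT, VC-HIT]

#0 0x2f→b11/s1 MISS; vc=[]
#1 0x2f→b11/s1 L1-HIT; vc=[]
#2 0x2d→b11/s1 L1-HIT; vc=[]
#3 0xd→b3/s1 MISS; vc=[11]
#4 0x2d→b11/s1 VC-HIT; vc=[3]
#5 0x2d→b11/s1 L1-HIT; vc=[3]
#6 0x2e→b11/s1 L1-HIT; vc=[3]
#7 0xc→b3/s1 VC-HIT; vc=[11]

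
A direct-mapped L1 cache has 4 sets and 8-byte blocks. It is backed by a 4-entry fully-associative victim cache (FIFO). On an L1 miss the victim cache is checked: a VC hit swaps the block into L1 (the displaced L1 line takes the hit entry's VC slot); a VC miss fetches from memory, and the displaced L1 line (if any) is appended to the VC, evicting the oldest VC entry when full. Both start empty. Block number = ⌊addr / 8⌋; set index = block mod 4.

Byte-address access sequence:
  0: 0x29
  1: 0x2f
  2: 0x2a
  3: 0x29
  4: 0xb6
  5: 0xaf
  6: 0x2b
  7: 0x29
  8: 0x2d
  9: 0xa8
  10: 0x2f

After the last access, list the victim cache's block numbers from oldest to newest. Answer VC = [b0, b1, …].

#0 0x29→b5/s1 MISS; vc=[]
#1 0x2f→b5/s1 L1-HIT; vc=[]
#2 0x2a→b5/s1 L1-HIT; vc=[]
#3 0x29→b5/s1 L1-HIT; vc=[]
#4 0xb6→b22/s2 MISS; vc=[]
#5 0xaf→b21/s1 MISS; vc=[5]
#6 0x2b→b5/s1 VC-HIT; vc=[21]
#7 0x29→b5/s1 L1-HIT; vc=[21]
#8 0x2d→b5/s1 L1-HIT; vc=[21]
#9 0xa8→b21/s1 VC-HIT; vc=[5]
#10 0x2f→b5/s1 VC-HIT; vc=[21]

VC = [21]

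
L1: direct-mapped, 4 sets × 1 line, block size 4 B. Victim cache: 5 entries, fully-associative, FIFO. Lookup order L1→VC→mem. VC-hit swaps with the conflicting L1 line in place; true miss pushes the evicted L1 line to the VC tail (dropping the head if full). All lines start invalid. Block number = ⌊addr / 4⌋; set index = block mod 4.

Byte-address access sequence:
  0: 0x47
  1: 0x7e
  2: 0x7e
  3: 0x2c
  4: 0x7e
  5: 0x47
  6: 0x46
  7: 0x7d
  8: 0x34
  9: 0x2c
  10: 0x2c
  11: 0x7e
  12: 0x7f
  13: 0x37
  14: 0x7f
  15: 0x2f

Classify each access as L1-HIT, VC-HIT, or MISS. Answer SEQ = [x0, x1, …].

SEQ = [MISS, MISS, L1-HIT, MISS, VC-HIT, L1-HIT, L1-HIT, L1-HIT, MISS, VC-HIT, L1-HIT, VC-HIT, L1-HIT, L1-HIT, L1-HIT, VC-HIT]

  [0] addr=0x47 blk=17 s=1: MISS | VC []
  [1] addr=0x7e blk=31 s=3: MISS | VC []
  [2] addr=0x7e blk=31 s=3: L1-HIT | VC []
  [3] addr=0x2c blk=11 s=3: MISS | VC [31]
  [4] addr=0x7e blk=31 s=3: VC-HIT | VC [11]
  [5] addr=0x47 blk=17 s=1: L1-HIT | VC [11]
  [6] addr=0x46 blk=17 s=1: L1-HIT | VC [11]
  [7] addr=0x7d blk=31 s=3: L1-HIT | VC [11]
  [8] addr=0x34 blk=13 s=1: MISS | VC [11, 17]
  [9] addr=0x2c blk=11 s=3: VC-HIT | VC [31, 17]
  [10] addr=0x2c blk=11 s=3: L1-HIT | VC [31, 17]
  [11] addr=0x7e blk=31 s=3: VC-HIT | VC [11, 17]
  [12] addr=0x7f blk=31 s=3: L1-HIT | VC [11, 17]
  [13] addr=0x37 blk=13 s=1: L1-HIT | VC [11, 17]
  [14] addr=0x7f blk=31 s=3: L1-HIT | VC [11, 17]
  [15] addr=0x2f blk=11 s=3: VC-HIT | VC [31, 17]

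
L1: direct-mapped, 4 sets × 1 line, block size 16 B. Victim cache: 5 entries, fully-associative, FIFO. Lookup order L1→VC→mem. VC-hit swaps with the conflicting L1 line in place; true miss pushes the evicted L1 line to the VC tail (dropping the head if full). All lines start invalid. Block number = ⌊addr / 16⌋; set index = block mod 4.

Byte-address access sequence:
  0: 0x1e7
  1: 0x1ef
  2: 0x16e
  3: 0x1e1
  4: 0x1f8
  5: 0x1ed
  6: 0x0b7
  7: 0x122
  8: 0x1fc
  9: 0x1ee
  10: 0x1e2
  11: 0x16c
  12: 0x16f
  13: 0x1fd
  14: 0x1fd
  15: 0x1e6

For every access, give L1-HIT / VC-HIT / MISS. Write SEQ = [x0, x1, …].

SEQ = [MISS, L1-HIT, MISS, VC-HIT, MISS, L1-HIT, MISS, MISS, VC-HIT, VC-HIT, L1-HIT, VC-HIT, L1-HIT, L1-HIT, L1-HIT, VC-HIT]

  [0] addr=0x1e7 blk=30 s=2: MISS | VC []
  [1] addr=0x1ef blk=30 s=2: L1-HIT | VC []
  [2] addr=0x16e blk=22 s=2: MISS | VC [30]
  [3] addr=0x1e1 blk=30 s=2: VC-HIT | VC [22]
  [4] addr=0x1f8 blk=31 s=3: MISS | VC [22]
  [5] addr=0x1ed blk=30 s=2: L1-HIT | VC [22]
  [6] addr=0xb7 blk=11 s=3: MISS | VC [22, 31]
  [7] addr=0x122 blk=18 s=2: MISS | VC [22, 31, 30]
  [8] addr=0x1fc blk=31 s=3: VC-HIT | VC [22, 11, 30]
  [9] addr=0x1ee blk=30 s=2: VC-HIT | VC [22, 11, 18]
  [10] addr=0x1e2 blk=30 s=2: L1-HIT | VC [22, 11, 18]
  [11] addr=0x16c blk=22 s=2: VC-HIT | VC [30, 11, 18]
  [12] addr=0x16f blk=22 s=2: L1-HIT | VC [30, 11, 18]
  [13] addr=0x1fd blk=31 s=3: L1-HIT | VC [30, 11, 18]
  [14] addr=0x1fd blk=31 s=3: L1-HIT | VC [30, 11, 18]
  [15] addr=0x1e6 blk=30 s=2: VC-HIT | VC [22, 11, 18]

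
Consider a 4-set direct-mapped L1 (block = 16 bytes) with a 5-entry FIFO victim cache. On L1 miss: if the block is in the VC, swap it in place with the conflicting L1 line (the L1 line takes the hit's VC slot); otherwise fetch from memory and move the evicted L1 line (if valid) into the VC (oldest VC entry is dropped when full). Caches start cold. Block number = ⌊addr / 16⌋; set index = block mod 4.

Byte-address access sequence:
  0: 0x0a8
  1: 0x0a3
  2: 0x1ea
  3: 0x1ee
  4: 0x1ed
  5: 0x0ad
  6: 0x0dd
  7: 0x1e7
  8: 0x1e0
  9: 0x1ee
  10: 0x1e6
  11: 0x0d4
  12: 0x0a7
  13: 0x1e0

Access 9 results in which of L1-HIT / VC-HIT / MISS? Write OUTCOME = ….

0: 0xa8 (blk 10, set 2) → MISS  vc=[]
1: 0xa3 (blk 10, set 2) → L1-HIT  vc=[]
2: 0x1ea (blk 30, set 2) → MISS  vc=[10]
3: 0x1ee (blk 30, set 2) → L1-HIT  vc=[10]
4: 0x1ed (blk 30, set 2) → L1-HIT  vc=[10]
5: 0xad (blk 10, set 2) → VC-HIT  vc=[30]
6: 0xdd (blk 13, set 1) → MISS  vc=[30]
7: 0x1e7 (blk 30, set 2) → VC-HIT  vc=[10]
8: 0x1e0 (blk 30, set 2) → L1-HIT  vc=[10]
9: 0x1ee (blk 30, set 2) → L1-HIT  vc=[10]
10: 0x1e6 (blk 30, set 2) → L1-HIT  vc=[10]
11: 0xd4 (blk 13, set 1) → L1-HIT  vc=[10]
12: 0xa7 (blk 10, set 2) → VC-HIT  vc=[30]
13: 0x1e0 (blk 30, set 2) → VC-HIT  vc=[10]

OUTCOME = L1-HIT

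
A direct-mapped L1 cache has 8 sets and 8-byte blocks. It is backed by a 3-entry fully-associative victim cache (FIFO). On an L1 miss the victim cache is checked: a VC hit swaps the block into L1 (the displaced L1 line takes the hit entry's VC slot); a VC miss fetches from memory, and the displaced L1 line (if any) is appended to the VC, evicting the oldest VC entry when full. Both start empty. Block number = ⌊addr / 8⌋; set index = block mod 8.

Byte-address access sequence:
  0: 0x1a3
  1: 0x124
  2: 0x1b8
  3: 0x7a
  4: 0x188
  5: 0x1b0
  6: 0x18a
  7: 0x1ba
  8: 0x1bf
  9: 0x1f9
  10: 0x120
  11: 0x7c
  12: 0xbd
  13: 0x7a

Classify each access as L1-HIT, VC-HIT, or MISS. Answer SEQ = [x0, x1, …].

SEQ = [MISS, MISS, MISS, MISS, MISS, MISS, L1-HIT, VC-HIT, L1-HIT, MISS, L1-HIT, VC-HIT, MISS, VC-HIT]

  [0] addr=0x1a3 blk=52 s=4: MISS | VC []
  [1] addr=0x124 blk=36 s=4: MISS | VC [52]
  [2] addr=0x1b8 blk=55 s=7: MISS | VC [52]
  [3] addr=0x7a blk=15 s=7: MISS | VC [52, 55]
  [4] addr=0x188 blk=49 s=1: MISS | VC [52, 55]
  [5] addr=0x1b0 blk=54 s=6: MISS | VC [52, 55]
  [6] addr=0x18a blk=49 s=1: L1-HIT | VC [52, 55]
  [7] addr=0x1ba blk=55 s=7: VC-HIT | VC [52, 15]
  [8] addr=0x1bf blk=55 s=7: L1-HIT | VC [52, 15]
  [9] addr=0x1f9 blk=63 s=7: MISS | VC [52, 15, 55]
  [10] addr=0x120 blk=36 s=4: L1-HIT | VC [52, 15, 55]
  [11] addr=0x7c blk=15 s=7: VC-HIT | VC [52, 63, 55]
  [12] addr=0xbd blk=23 s=7: MISS | VC [63, 55, 15]
  [13] addr=0x7a blk=15 s=7: VC-HIT | VC [63, 55, 23]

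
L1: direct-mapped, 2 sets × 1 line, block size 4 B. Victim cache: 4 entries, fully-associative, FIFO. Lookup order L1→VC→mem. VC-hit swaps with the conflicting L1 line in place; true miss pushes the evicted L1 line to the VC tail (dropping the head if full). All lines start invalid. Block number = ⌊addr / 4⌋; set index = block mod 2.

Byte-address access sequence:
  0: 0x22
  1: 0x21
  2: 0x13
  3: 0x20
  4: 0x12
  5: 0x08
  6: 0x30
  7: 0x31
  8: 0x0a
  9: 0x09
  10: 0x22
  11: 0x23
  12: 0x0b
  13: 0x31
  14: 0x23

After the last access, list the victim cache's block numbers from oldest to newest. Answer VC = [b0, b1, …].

0: 0x22 (blk 8, set 0) → MISS  vc=[]
1: 0x21 (blk 8, set 0) → L1-HIT  vc=[]
2: 0x13 (blk 4, set 0) → MISS  vc=[8]
3: 0x20 (blk 8, set 0) → VC-HIT  vc=[4]
4: 0x12 (blk 4, set 0) → VC-HIT  vc=[8]
5: 0x8 (blk 2, set 0) → MISS  vc=[8, 4]
6: 0x30 (blk 12, set 0) → MISS  vc=[8, 4, 2]
7: 0x31 (blk 12, set 0) → L1-HIT  vc=[8, 4, 2]
8: 0xa (blk 2, set 0) → VC-HIT  vc=[8, 4, 12]
9: 0x9 (blk 2, set 0) → L1-HIT  vc=[8, 4, 12]
10: 0x22 (blk 8, set 0) → VC-HIT  vc=[2, 4, 12]
11: 0x23 (blk 8, set 0) → L1-HIT  vc=[2, 4, 12]
12: 0xb (blk 2, set 0) → VC-HIT  vc=[8, 4, 12]
13: 0x31 (blk 12, set 0) → VC-HIT  vc=[8, 4, 2]
14: 0x23 (blk 8, set 0) → VC-HIT  vc=[12, 4, 2]

VC = [12, 4, 2]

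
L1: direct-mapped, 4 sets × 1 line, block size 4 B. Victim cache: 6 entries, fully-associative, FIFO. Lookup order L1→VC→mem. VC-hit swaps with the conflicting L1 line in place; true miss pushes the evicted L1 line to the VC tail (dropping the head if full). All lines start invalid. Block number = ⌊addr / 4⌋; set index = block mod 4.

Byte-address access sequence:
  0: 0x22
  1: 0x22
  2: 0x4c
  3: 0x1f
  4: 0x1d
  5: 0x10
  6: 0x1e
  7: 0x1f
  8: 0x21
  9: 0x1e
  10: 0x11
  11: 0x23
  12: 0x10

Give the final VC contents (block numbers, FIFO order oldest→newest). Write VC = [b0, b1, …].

VC = [19, 8]

#0 0x22→b8/s0 MISS; vc=[]
#1 0x22→b8/s0 L1-HIT; vc=[]
#2 0x4c→b19/s3 MISS; vc=[]
#3 0x1f→b7/s3 MISS; vc=[19]
#4 0x1d→b7/s3 L1-HIT; vc=[19]
#5 0x10→b4/s0 MISS; vc=[19,8]
#6 0x1e→b7/s3 L1-HIT; vc=[19,8]
#7 0x1f→b7/s3 L1-HIT; vc=[19,8]
#8 0x21→b8/s0 VC-HIT; vc=[19,4]
#9 0x1e→b7/s3 L1-HIT; vc=[19,4]
#10 0x11→b4/s0 VC-HIT; vc=[19,8]
#11 0x23→b8/s0 VC-HIT; vc=[19,4]
#12 0x10→b4/s0 VC-HIT; vc=[19,8]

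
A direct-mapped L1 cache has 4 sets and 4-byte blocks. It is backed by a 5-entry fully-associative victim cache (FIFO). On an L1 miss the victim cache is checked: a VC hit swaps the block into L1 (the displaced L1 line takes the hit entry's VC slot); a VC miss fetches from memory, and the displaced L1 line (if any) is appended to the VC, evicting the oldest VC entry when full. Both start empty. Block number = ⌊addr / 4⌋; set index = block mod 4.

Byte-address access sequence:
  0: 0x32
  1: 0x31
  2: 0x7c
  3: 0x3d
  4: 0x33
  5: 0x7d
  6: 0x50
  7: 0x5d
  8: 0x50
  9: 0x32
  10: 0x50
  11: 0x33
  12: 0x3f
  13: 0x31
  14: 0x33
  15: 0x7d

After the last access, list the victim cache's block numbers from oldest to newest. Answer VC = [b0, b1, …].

  [0] addr=0x32 blk=12 s=0: MISS | VC []
  [1] addr=0x31 blk=12 s=0: L1-HIT | VC []
  [2] addr=0x7c blk=31 s=3: MISS | VC []
  [3] addr=0x3d blk=15 s=3: MISS | VC [31]
  [4] addr=0x33 blk=12 s=0: L1-HIT | VC [31]
  [5] addr=0x7d blk=31 s=3: VC-HIT | VC [15]
  [6] addr=0x50 blk=20 s=0: MISS | VC [15, 12]
  [7] addr=0x5d blk=23 s=3: MISS | VC [15, 12, 31]
  [8] addr=0x50 blk=20 s=0: L1-HIT | VC [15, 12, 31]
  [9] addr=0x32 blk=12 s=0: VC-HIT | VC [15, 20, 31]
  [10] addr=0x50 blk=20 s=0: VC-HIT | VC [15, 12, 31]
  [11] addr=0x33 blk=12 s=0: VC-HIT | VC [15, 20, 31]
  [12] addr=0x3f blk=15 s=3: VC-HIT | VC [23, 20, 31]
  [13] addr=0x31 blk=12 s=0: L1-HIT | VC [23, 20, 31]
  [14] addr=0x33 blk=12 s=0: L1-HIT | VC [23, 20, 31]
  [15] addr=0x7d blk=31 s=3: VC-HIT | VC [23, 20, 15]

VC = [23, 20, 15]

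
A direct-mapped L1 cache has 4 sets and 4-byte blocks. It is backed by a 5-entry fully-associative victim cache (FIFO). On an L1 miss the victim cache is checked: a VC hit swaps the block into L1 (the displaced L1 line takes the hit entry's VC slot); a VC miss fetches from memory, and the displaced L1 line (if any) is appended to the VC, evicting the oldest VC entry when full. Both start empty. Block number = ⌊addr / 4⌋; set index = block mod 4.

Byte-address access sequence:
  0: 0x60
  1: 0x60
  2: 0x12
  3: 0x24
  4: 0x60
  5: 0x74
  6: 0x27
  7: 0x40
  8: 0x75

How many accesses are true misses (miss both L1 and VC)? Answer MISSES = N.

MISSES = 5

0: 0x60 (blk 24, set 0) → MISS  vc=[]
1: 0x60 (blk 24, set 0) → L1-HIT  vc=[]
2: 0x12 (blk 4, set 0) → MISS  vc=[24]
3: 0x24 (blk 9, set 1) → MISS  vc=[24]
4: 0x60 (blk 24, set 0) → VC-HIT  vc=[4]
5: 0x74 (blk 29, set 1) → MISS  vc=[4, 9]
6: 0x27 (blk 9, set 1) → VC-HIT  vc=[4, 29]
7: 0x40 (blk 16, set 0) → MISS  vc=[4, 29, 24]
8: 0x75 (blk 29, set 1) → VC-HIT  vc=[4, 9, 24]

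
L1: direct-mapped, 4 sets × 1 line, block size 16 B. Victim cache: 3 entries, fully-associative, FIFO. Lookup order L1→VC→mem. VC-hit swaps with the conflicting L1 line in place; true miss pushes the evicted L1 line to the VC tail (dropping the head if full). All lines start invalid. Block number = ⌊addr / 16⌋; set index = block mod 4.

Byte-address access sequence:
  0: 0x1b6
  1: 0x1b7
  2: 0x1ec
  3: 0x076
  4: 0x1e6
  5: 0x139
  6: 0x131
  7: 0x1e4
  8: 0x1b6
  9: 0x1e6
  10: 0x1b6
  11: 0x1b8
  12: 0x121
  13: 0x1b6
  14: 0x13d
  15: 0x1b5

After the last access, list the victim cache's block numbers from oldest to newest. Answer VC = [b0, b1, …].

  [0] addr=0x1b6 blk=27 s=3: MISS | VC []
  [1] addr=0x1b7 blk=27 s=3: L1-HIT | VC []
  [2] addr=0x1ec blk=30 s=2: MISS | VC []
  [3] addr=0x76 blk=7 s=3: MISS | VC [27]
  [4] addr=0x1e6 blk=30 s=2: L1-HIT | VC [27]
  [5] addr=0x139 blk=19 s=3: MISS | VC [27, 7]
  [6] addr=0x131 blk=19 s=3: L1-HIT | VC [27, 7]
  [7] addr=0x1e4 blk=30 s=2: L1-HIT | VC [27, 7]
  [8] addr=0x1b6 blk=27 s=3: VC-HIT | VC [19, 7]
  [9] addr=0x1e6 blk=30 s=2: L1-HIT | VC [19, 7]
  [10] addr=0x1b6 blk=27 s=3: L1-HIT | VC [19, 7]
  [11] addr=0x1b8 blk=27 s=3: L1-HIT | VC [19, 7]
  [12] addr=0x121 blk=18 s=2: MISS | VC [19, 7, 30]
  [13] addr=0x1b6 blk=27 s=3: L1-HIT | VC [19, 7, 30]
  [14] addr=0x13d blk=19 s=3: VC-HIT | VC [27, 7, 30]
  [15] addr=0x1b5 blk=27 s=3: VC-HIT | VC [19, 7, 30]

VC = [19, 7, 30]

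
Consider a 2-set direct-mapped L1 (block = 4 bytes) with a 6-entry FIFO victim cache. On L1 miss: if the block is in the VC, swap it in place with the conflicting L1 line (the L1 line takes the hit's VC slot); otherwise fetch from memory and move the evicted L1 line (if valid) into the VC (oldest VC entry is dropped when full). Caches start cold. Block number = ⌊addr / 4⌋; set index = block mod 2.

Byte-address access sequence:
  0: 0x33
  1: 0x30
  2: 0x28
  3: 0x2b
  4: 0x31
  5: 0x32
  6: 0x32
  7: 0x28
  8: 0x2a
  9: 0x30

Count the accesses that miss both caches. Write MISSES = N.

0: 0x33 (blk 12, set 0) → MISS  vc=[]
1: 0x30 (blk 12, set 0) → L1-HIT  vc=[]
2: 0x28 (blk 10, set 0) → MISS  vc=[12]
3: 0x2b (blk 10, set 0) → L1-HIT  vc=[12]
4: 0x31 (blk 12, set 0) → VC-HIT  vc=[10]
5: 0x32 (blk 12, set 0) → L1-HIT  vc=[10]
6: 0x32 (blk 12, set 0) → L1-HIT  vc=[10]
7: 0x28 (blk 10, set 0) → VC-HIT  vc=[12]
8: 0x2a (blk 10, set 0) → L1-HIT  vc=[12]
9: 0x30 (blk 12, set 0) → VC-HIT  vc=[10]

MISSES = 2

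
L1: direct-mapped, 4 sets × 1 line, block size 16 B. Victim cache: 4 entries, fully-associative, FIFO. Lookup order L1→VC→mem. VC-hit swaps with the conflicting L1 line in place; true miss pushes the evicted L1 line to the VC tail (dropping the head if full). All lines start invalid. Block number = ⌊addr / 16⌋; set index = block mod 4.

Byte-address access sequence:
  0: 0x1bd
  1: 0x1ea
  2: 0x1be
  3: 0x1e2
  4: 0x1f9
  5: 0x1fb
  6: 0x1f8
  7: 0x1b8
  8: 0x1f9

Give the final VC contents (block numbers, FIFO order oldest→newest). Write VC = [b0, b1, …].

VC = [27]

  [0] addr=0x1bd blk=27 s=3: MISS | VC []
  [1] addr=0x1ea blk=30 s=2: MISS | VC []
  [2] addr=0x1be blk=27 s=3: L1-HIT | VC []
  [3] addr=0x1e2 blk=30 s=2: L1-HIT | VC []
  [4] addr=0x1f9 blk=31 s=3: MISS | VC [27]
  [5] addr=0x1fb blk=31 s=3: L1-HIT | VC [27]
  [6] addr=0x1f8 blk=31 s=3: L1-HIT | VC [27]
  [7] addr=0x1b8 blk=27 s=3: VC-HIT | VC [31]
  [8] addr=0x1f9 blk=31 s=3: VC-HIT | VC [27]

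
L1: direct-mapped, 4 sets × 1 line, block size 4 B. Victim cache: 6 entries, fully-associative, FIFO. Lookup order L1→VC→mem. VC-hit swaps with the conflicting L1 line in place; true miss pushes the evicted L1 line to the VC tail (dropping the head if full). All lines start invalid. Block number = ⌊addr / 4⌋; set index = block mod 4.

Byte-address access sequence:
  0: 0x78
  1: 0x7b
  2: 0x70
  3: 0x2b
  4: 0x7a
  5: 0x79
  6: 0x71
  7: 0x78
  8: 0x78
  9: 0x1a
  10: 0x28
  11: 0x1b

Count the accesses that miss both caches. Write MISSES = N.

0: 0x78 (blk 30, set 2) → MISS  vc=[]
1: 0x7b (blk 30, set 2) → L1-HIT  vc=[]
2: 0x70 (blk 28, set 0) → MISS  vc=[]
3: 0x2b (blk 10, set 2) → MISS  vc=[30]
4: 0x7a (blk 30, set 2) → VC-HIT  vc=[10]
5: 0x79 (blk 30, set 2) → L1-HIT  vc=[10]
6: 0x71 (blk 28, set 0) → L1-HIT  vc=[10]
7: 0x78 (blk 30, set 2) → L1-HIT  vc=[10]
8: 0x78 (blk 30, set 2) → L1-HIT  vc=[10]
9: 0x1a (blk 6, set 2) → MISS  vc=[10, 30]
10: 0x28 (blk 10, set 2) → VC-HIT  vc=[6, 30]
11: 0x1b (blk 6, set 2) → VC-HIT  vc=[10, 30]

MISSES = 4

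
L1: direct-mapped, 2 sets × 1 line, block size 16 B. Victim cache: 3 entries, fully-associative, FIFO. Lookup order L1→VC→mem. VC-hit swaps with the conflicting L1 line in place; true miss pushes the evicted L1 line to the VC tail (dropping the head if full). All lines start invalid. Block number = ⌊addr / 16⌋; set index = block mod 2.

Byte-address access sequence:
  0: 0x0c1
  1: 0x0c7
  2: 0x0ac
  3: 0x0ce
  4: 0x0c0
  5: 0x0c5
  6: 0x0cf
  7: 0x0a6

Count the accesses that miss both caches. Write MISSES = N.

  [0] addr=0xc1 blk=12 s=0: MISS | VC []
  [1] addr=0xc7 blk=12 s=0: L1-HIT | VC []
  [2] addr=0xac blk=10 s=0: MISS | VC [12]
  [3] addr=0xce blk=12 s=0: VC-HIT | VC [10]
  [4] addr=0xc0 blk=12 s=0: L1-HIT | VC [10]
  [5] addr=0xc5 blk=12 s=0: L1-HIT | VC [10]
  [6] addr=0xcf blk=12 s=0: L1-HIT | VC [10]
  [7] addr=0xa6 blk=10 s=0: VC-HIT | VC [12]

MISSES = 2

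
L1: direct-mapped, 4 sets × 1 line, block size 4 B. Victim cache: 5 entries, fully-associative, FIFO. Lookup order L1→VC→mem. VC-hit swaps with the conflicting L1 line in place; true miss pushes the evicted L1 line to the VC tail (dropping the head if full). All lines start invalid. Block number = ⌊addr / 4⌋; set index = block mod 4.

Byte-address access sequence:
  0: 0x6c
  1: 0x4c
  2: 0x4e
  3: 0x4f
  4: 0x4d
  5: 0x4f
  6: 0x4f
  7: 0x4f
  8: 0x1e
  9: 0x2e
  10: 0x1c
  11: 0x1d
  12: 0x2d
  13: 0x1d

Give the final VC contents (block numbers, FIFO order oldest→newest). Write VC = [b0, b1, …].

VC = [27, 19, 11]

#0 0x6c→b27/s3 MISS; vc=[]
#1 0x4c→b19/s3 MISS; vc=[27]
#2 0x4e→b19/s3 L1-HIT; vc=[27]
#3 0x4f→b19/s3 L1-HIT; vc=[27]
#4 0x4d→b19/s3 L1-HIT; vc=[27]
#5 0x4f→b19/s3 L1-HIT; vc=[27]
#6 0x4f→b19/s3 L1-HIT; vc=[27]
#7 0x4f→b19/s3 L1-HIT; vc=[27]
#8 0x1e→b7/s3 MISS; vc=[27,19]
#9 0x2e→b11/s3 MISS; vc=[27,19,7]
#10 0x1c→b7/s3 VC-HIT; vc=[27,19,11]
#11 0x1d→b7/s3 L1-HIT; vc=[27,19,11]
#12 0x2d→b11/s3 VC-HIT; vc=[27,19,7]
#13 0x1d→b7/s3 VC-HIT; vc=[27,19,11]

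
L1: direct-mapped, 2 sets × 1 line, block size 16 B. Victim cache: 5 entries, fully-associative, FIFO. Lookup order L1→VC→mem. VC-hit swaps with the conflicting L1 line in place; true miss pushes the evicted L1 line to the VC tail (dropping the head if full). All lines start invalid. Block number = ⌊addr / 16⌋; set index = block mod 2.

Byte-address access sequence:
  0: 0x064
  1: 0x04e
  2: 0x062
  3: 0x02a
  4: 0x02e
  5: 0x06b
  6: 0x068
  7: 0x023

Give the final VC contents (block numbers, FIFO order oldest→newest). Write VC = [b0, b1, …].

VC = [4, 6]

  [0] addr=0x64 blk=6 s=0: MISS | VC []
  [1] addr=0x4e blk=4 s=0: MISS | VC [6]
  [2] addr=0x62 blk=6 s=0: VC-HIT | VC [4]
  [3] addr=0x2a blk=2 s=0: MISS | VC [4, 6]
  [4] addr=0x2e blk=2 s=0: L1-HIT | VC [4, 6]
  [5] addr=0x6b blk=6 s=0: VC-HIT | VC [4, 2]
  [6] addr=0x68 blk=6 s=0: L1-HIT | VC [4, 2]
  [7] addr=0x23 blk=2 s=0: VC-HIT | VC [4, 6]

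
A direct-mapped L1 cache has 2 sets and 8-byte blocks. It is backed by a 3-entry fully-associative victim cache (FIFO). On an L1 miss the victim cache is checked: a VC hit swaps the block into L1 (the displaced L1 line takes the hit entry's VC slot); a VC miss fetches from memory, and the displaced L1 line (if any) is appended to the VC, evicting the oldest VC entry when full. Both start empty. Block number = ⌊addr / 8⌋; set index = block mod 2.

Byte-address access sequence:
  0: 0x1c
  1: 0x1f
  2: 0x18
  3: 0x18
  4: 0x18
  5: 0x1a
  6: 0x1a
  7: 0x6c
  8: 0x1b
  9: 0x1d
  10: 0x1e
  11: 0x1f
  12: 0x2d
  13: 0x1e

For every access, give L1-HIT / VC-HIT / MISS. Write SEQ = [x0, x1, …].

SEQ = [MISS, L1-HIT, L1-HIT, L1-HIT, L1-HIT, L1-HIT, L1-HIT, MISS, VC-HIT, L1-HIT, L1-HIT, L1-HIT, MISS, VC-HIT]

#0 0x1c→b3/s1 MISS; vc=[]
#1 0x1f→b3/s1 L1-HIT; vc=[]
#2 0x18→b3/s1 L1-HIT; vc=[]
#3 0x18→b3/s1 L1-HIT; vc=[]
#4 0x18→b3/s1 L1-HIT; vc=[]
#5 0x1a→b3/s1 L1-HIT; vc=[]
#6 0x1a→b3/s1 L1-HIT; vc=[]
#7 0x6c→b13/s1 MISS; vc=[3]
#8 0x1b→b3/s1 VC-HIT; vc=[13]
#9 0x1d→b3/s1 L1-HIT; vc=[13]
#10 0x1e→b3/s1 L1-HIT; vc=[13]
#11 0x1f→b3/s1 L1-HIT; vc=[13]
#12 0x2d→b5/s1 MISS; vc=[13,3]
#13 0x1e→b3/s1 VC-HIT; vc=[13,5]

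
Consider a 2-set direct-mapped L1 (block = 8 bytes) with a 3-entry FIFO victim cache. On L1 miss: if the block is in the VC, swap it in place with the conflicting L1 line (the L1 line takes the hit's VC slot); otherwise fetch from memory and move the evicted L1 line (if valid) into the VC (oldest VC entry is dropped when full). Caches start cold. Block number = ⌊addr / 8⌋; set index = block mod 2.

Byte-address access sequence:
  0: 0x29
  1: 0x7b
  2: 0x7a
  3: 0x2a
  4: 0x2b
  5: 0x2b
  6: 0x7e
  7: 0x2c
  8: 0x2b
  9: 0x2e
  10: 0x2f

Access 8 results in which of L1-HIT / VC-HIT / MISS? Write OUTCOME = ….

#0 0x29→b5/s1 MISS; vc=[]
#1 0x7b→b15/s1 MISS; vc=[5]
#2 0x7a→b15/s1 L1-HIT; vc=[5]
#3 0x2a→b5/s1 VC-HIT; vc=[15]
#4 0x2b→b5/s1 L1-HIT; vc=[15]
#5 0x2b→b5/s1 L1-HIT; vc=[15]
#6 0x7e→b15/s1 VC-HIT; vc=[5]
#7 0x2c→b5/s1 VC-HIT; vc=[15]
#8 0x2b→b5/s1 L1-HIT; vc=[15]
#9 0x2e→b5/s1 L1-HIT; vc=[15]
#10 0x2f→b5/s1 L1-HIT; vc=[15]

OUTCOME = L1-HIT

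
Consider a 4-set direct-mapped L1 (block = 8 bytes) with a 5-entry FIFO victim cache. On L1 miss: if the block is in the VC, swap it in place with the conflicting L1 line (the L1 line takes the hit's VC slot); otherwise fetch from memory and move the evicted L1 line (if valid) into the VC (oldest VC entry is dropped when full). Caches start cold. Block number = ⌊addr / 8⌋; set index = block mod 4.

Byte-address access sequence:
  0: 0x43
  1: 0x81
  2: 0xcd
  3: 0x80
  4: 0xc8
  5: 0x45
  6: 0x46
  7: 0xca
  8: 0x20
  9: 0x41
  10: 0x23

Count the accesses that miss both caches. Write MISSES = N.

  [0] addr=0x43 blk=8 s=0: MISS | VC []
  [1] addr=0x81 blk=16 s=0: MISS | VC [8]
  [2] addr=0xcd blk=25 s=1: MISS | VC [8]
  [3] addr=0x80 blk=16 s=0: L1-HIT | VC [8]
  [4] addr=0xc8 blk=25 s=1: L1-HIT | VC [8]
  [5] addr=0x45 blk=8 s=0: VC-HIT | VC [16]
  [6] addr=0x46 blk=8 s=0: L1-HIT | VC [16]
  [7] addr=0xca blk=25 s=1: L1-HIT | VC [16]
  [8] addr=0x20 blk=4 s=0: MISS | VC [16, 8]
  [9] addr=0x41 blk=8 s=0: VC-HIT | VC [16, 4]
  [10] addr=0x23 blk=4 s=0: VC-HIT | VC [16, 8]

MISSES = 4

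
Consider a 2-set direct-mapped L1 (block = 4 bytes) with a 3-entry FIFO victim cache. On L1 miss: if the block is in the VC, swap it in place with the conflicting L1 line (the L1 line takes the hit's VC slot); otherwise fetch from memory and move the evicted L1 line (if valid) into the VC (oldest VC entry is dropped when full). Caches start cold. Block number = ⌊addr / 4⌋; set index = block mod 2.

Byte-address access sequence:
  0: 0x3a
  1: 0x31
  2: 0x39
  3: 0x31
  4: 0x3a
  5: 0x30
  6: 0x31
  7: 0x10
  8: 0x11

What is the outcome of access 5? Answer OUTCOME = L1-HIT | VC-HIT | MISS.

OUTCOME = VC-HIT

0: 0x3a (blk 14, set 0) → MISS  vc=[]
1: 0x31 (blk 12, set 0) → MISS  vc=[14]
2: 0x39 (blk 14, set 0) → VC-HIT  vc=[12]
3: 0x31 (blk 12, set 0) → VC-HIT  vc=[14]
4: 0x3a (blk 14, set 0) → VC-HIT  vc=[12]
5: 0x30 (blk 12, set 0) → VC-HIT  vc=[14]
6: 0x31 (blk 12, set 0) → L1-HIT  vc=[14]
7: 0x10 (blk 4, set 0) → MISS  vc=[14, 12]
8: 0x11 (blk 4, set 0) → L1-HIT  vc=[14, 12]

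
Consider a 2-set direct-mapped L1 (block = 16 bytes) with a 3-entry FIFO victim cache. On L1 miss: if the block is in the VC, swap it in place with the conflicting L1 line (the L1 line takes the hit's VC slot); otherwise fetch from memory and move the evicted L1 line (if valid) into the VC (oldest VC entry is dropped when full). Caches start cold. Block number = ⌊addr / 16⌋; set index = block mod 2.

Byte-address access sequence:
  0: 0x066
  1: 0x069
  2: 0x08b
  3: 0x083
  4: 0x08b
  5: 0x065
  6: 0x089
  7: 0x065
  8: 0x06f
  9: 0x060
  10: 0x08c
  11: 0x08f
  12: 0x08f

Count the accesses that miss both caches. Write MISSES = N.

MISSES = 2

0: 0x66 (blk 6, set 0) → MISS  vc=[]
1: 0x69 (blk 6, set 0) → L1-HIT  vc=[]
2: 0x8b (blk 8, set 0) → MISS  vc=[6]
3: 0x83 (blk 8, set 0) → L1-HIT  vc=[6]
4: 0x8b (blk 8, set 0) → L1-HIT  vc=[6]
5: 0x65 (blk 6, set 0) → VC-HIT  vc=[8]
6: 0x89 (blk 8, set 0) → VC-HIT  vc=[6]
7: 0x65 (blk 6, set 0) → VC-HIT  vc=[8]
8: 0x6f (blk 6, set 0) → L1-HIT  vc=[8]
9: 0x60 (blk 6, set 0) → L1-HIT  vc=[8]
10: 0x8c (blk 8, set 0) → VC-HIT  vc=[6]
11: 0x8f (blk 8, set 0) → L1-HIT  vc=[6]
12: 0x8f (blk 8, set 0) → L1-HIT  vc=[6]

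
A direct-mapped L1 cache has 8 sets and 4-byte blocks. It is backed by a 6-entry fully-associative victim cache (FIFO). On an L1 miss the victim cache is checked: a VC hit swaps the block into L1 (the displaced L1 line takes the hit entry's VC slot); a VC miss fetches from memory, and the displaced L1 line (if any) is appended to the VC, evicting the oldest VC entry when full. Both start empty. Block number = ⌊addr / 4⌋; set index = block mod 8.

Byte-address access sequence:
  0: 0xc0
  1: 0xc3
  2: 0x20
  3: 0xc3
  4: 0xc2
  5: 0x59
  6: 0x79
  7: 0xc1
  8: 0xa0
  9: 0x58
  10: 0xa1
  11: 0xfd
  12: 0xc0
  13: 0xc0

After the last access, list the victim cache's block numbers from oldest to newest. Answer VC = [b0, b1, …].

0: 0xc0 (blk 48, set 0) → MISS  vc=[]
1: 0xc3 (blk 48, set 0) → L1-HIT  vc=[]
2: 0x20 (blk 8, set 0) → MISS  vc=[48]
3: 0xc3 (blk 48, set 0) → VC-HIT  vc=[8]
4: 0xc2 (blk 48, set 0) → L1-HIT  vc=[8]
5: 0x59 (blk 22, set 6) → MISS  vc=[8]
6: 0x79 (blk 30, set 6) → MISS  vc=[8, 22]
7: 0xc1 (blk 48, set 0) → L1-HIT  vc=[8, 22]
8: 0xa0 (blk 40, set 0) → MISS  vc=[8, 22, 48]
9: 0x58 (blk 22, set 6) → VC-HIT  vc=[8, 30, 48]
10: 0xa1 (blk 40, set 0) → L1-HIT  vc=[8, 30, 48]
11: 0xfd (blk 63, set 7) → MISS  vc=[8, 30, 48]
12: 0xc0 (blk 48, set 0) → VC-HIT  vc=[8, 30, 40]
13: 0xc0 (blk 48, set 0) → L1-HIT  vc=[8, 30, 40]

VC = [8, 30, 40]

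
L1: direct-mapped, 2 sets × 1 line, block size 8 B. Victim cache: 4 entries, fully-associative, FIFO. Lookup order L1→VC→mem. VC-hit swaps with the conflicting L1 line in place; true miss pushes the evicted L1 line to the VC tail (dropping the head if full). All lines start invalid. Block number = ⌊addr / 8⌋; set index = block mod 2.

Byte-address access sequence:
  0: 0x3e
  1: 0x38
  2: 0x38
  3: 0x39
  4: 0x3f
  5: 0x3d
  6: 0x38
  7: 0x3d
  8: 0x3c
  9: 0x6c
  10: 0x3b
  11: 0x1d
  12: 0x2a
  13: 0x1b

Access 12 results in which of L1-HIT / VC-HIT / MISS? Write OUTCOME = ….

0: 0x3e (blk 7, set 1) → MISS  vc=[]
1: 0x38 (blk 7, set 1) → L1-HIT  vc=[]
2: 0x38 (blk 7, set 1) → L1-HIT  vc=[]
3: 0x39 (blk 7, set 1) → L1-HIT  vc=[]
4: 0x3f (blk 7, set 1) → L1-HIT  vc=[]
5: 0x3d (blk 7, set 1) → L1-HIT  vc=[]
6: 0x38 (blk 7, set 1) → L1-HIT  vc=[]
7: 0x3d (blk 7, set 1) → L1-HIT  vc=[]
8: 0x3c (blk 7, set 1) → L1-HIT  vc=[]
9: 0x6c (blk 13, set 1) → MISS  vc=[7]
10: 0x3b (blk 7, set 1) → VC-HIT  vc=[13]
11: 0x1d (blk 3, set 1) → MISS  vc=[13, 7]
12: 0x2a (blk 5, set 1) → MISS  vc=[13, 7, 3]
13: 0x1b (blk 3, set 1) → VC-HIT  vc=[13, 7, 5]

OUTCOME = MISS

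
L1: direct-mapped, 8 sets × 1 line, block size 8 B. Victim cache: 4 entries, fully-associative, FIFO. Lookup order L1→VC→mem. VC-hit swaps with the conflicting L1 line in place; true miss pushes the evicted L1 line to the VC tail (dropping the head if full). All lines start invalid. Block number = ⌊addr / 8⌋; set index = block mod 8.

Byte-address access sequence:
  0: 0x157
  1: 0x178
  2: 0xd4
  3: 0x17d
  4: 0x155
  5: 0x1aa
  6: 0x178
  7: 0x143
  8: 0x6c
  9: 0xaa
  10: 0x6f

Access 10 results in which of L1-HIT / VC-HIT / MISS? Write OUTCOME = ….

OUTCOME = VC-HIT

#0 0x157→b42/s2 MISS; vc=[]
#1 0x178→b47/s7 MISS; vc=[]
#2 0xd4→b26/s2 MISS; vc=[42]
#3 0x17d→b47/s7 L1-HIT; vc=[42]
#4 0x155→b42/s2 VC-HIT; vc=[26]
#5 0x1aa→b53/s5 MISS; vc=[26]
#6 0x178→b47/s7 L1-HIT; vc=[26]
#7 0x143→b40/s0 MISS; vc=[26]
#8 0x6c→b13/s5 MISS; vc=[26,53]
#9 0xaa→b21/s5 MISS; vc=[26,53,13]
#10 0x6f→b13/s5 VC-HIT; vc=[26,53,21]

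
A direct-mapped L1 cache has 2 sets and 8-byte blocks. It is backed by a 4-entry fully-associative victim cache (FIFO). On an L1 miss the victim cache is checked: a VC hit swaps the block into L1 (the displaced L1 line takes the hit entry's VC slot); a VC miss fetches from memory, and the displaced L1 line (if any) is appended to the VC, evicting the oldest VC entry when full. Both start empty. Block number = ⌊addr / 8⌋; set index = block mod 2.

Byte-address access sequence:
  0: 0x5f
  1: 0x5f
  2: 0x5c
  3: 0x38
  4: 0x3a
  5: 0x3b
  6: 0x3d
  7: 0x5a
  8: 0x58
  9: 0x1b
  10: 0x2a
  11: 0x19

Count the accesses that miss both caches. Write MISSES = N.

#0 0x5f→b11/s1 MISS; vc=[]
#1 0x5f→b11/s1 L1-HIT; vc=[]
#2 0x5c→b11/s1 L1-HIT; vc=[]
#3 0x38→b7/s1 MISS; vc=[11]
#4 0x3a→b7/s1 L1-HIT; vc=[11]
#5 0x3b→b7/s1 L1-HIT; vc=[11]
#6 0x3d→b7/s1 L1-HIT; vc=[11]
#7 0x5a→b11/s1 VC-HIT; vc=[7]
#8 0x58→b11/s1 L1-HIT; vc=[7]
#9 0x1b→b3/s1 MISS; vc=[7,11]
#10 0x2a→b5/s1 MISS; vc=[7,11,3]
#11 0x19→b3/s1 VC-HIT; vc=[7,11,5]

MISSES = 4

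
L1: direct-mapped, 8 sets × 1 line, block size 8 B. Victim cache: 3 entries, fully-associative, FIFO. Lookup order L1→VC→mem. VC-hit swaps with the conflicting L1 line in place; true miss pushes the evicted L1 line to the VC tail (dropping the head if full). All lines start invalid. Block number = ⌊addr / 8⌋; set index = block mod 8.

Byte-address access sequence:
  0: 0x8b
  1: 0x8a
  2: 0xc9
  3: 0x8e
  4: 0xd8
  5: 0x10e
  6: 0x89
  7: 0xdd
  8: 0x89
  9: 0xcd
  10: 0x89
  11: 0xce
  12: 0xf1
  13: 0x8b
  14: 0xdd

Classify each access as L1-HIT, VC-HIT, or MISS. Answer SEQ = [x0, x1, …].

SEQ = [MISS, L1-HIT, MISS, VC-HIT, MISS, MISS, VC-HIT, L1-HIT, L1-HIT, VC-HIT, VC-HIT, VC-HIT, MISS, VC-HIT, L1-HIT]

#0 0x8b→b17/s1 MISS; vc=[]
#1 0x8a→b17/s1 L1-HIT; vc=[]
#2 0xc9→b25/s1 MISS; vc=[17]
#3 0x8e→b17/s1 VC-HIT; vc=[25]
#4 0xd8→b27/s3 MISS; vc=[25]
#5 0x10e→b33/s1 MISS; vc=[25,17]
#6 0x89→b17/s1 VC-HIT; vc=[25,33]
#7 0xdd→b27/s3 L1-HIT; vc=[25,33]
#8 0x89→b17/s1 L1-HIT; vc=[25,33]
#9 0xcd→b25/s1 VC-HIT; vc=[17,33]
#10 0x89→b17/s1 VC-HIT; vc=[25,33]
#11 0xce→b25/s1 VC-HIT; vc=[17,33]
#12 0xf1→b30/s6 MISS; vc=[17,33]
#13 0x8b→b17/s1 VC-HIT; vc=[25,33]
#14 0xdd→b27/s3 L1-HIT; vc=[25,33]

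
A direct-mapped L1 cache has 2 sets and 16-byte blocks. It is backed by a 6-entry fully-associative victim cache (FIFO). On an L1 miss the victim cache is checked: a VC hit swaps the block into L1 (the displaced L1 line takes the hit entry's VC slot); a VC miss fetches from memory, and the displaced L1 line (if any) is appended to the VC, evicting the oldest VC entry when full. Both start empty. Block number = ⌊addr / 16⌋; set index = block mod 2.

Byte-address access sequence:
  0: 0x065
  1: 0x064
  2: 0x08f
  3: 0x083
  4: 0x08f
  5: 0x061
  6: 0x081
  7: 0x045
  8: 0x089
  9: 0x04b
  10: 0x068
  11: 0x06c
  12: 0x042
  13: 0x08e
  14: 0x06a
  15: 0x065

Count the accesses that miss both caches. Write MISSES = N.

  [0] addr=0x65 blk=6 s=0: MISS | VC []
  [1] addr=0x64 blk=6 s=0: L1-HIT | VC []
  [2] addr=0x8f blk=8 s=0: MISS | VC [6]
  [3] addr=0x83 blk=8 s=0: L1-HIT | VC [6]
  [4] addr=0x8f blk=8 s=0: L1-HIT | VC [6]
  [5] addr=0x61 blk=6 s=0: VC-HIT | VC [8]
  [6] addr=0x81 blk=8 s=0: VC-HIT | VC [6]
  [7] addr=0x45 blk=4 s=0: MISS | VC [6, 8]
  [8] addr=0x89 blk=8 s=0: VC-HIT | VC [6, 4]
  [9] addr=0x4b blk=4 s=0: VC-HIT | VC [6, 8]
  [10] addr=0x68 blk=6 s=0: VC-HIT | VC [4, 8]
  [11] addr=0x6c blk=6 s=0: L1-HIT | VC [4, 8]
  [12] addr=0x42 blk=4 s=0: VC-HIT | VC [6, 8]
  [13] addr=0x8e blk=8 s=0: VC-HIT | VC [6, 4]
  [14] addr=0x6a blk=6 s=0: VC-HIT | VC [8, 4]
  [15] addr=0x65 blk=6 s=0: L1-HIT | VC [8, 4]

MISSES = 3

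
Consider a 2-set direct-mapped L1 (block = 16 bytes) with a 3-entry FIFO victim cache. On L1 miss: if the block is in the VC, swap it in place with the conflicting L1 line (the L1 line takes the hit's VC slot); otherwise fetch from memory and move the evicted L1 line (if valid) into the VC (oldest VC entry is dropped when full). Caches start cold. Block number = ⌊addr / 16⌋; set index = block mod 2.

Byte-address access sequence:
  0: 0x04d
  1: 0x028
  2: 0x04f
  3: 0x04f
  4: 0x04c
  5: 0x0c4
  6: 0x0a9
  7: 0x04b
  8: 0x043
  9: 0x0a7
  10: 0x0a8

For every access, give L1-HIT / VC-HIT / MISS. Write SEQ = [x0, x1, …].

SEQ = [MISS, MISS, VC-HIT, L1-HIT, L1-HIT, MISS, MISS, VC-HIT, L1-HIT, VC-HIT, L1-HIT]

  [0] addr=0x4d blk=4 s=0: MISS | VC []
  [1] addr=0x28 blk=2 s=0: MISS | VC [4]
  [2] addr=0x4f blk=4 s=0: VC-HIT | VC [2]
  [3] addr=0x4f blk=4 s=0: L1-HIT | VC [2]
  [4] addr=0x4c blk=4 s=0: L1-HIT | VC [2]
  [5] addr=0xc4 blk=12 s=0: MISS | VC [2, 4]
  [6] addr=0xa9 blk=10 s=0: MISS | VC [2, 4, 12]
  [7] addr=0x4b blk=4 s=0: VC-HIT | VC [2, 10, 12]
  [8] addr=0x43 blk=4 s=0: L1-HIT | VC [2, 10, 12]
  [9] addr=0xa7 blk=10 s=0: VC-HIT | VC [2, 4, 12]
  [10] addr=0xa8 blk=10 s=0: L1-HIT | VC [2, 4, 12]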